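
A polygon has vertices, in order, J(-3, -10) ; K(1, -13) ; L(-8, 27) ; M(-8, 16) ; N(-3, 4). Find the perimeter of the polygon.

|JK| = √((4)² + (-3)²) = √25 = 5
|KL| = √((-9)² + (40)²) = √1681 = 41
|LM| = √((0)² + (-11)²) = √121 = 11
|MN| = √((5)² + (-12)²) = √169 = 13
|NJ| = √((0)² + (-14)²) = √196 = 14
Perimeter = 5 + 41 + 11 + 13 + 14 = 84.

84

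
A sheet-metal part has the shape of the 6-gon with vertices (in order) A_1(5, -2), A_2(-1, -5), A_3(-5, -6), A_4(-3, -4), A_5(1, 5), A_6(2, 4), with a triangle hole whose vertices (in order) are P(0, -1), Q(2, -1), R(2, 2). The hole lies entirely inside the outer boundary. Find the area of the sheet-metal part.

Outer boundary:
Apply the shoelace (surveyor's) formula: 2A = Σ (x_i·y_{i+1} − x_{i+1}·y_i), indices taken mod 6.
A_1→A_2: (5)(-5) − (-1)(-2) = -27
A_2→A_3: (-1)(-6) − (-5)(-5) = -19
A_3→A_4: (-5)(-4) − (-3)(-6) = 2
A_4→A_5: (-3)(5) − (1)(-4) = -11
A_5→A_6: (1)(4) − (2)(5) = -6
A_6→A_1: (2)(-2) − (5)(4) = -24
Σ = -85
Area = |Σ|/2 = 42.5.
Hole:
Apply the surveyor's formula: 2A = Σ (x_i·y_{i+1} − x_{i+1}·y_i), indices taken mod 3.
Cross-terms: 2, 6, -2  ⇒  Σ = 6
Area = |Σ|/2 = 3.
Net area = 42.5 − 3 = 39.5.

39.5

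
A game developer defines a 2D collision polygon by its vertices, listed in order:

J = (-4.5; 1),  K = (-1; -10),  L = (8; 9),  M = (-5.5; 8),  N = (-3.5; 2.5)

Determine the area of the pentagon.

Cross-terms: 46, 71, 113.5, 14.25, 7.75  ⇒  Σ = 252.5
Area = |Σ|/2 = 126.25.

126.25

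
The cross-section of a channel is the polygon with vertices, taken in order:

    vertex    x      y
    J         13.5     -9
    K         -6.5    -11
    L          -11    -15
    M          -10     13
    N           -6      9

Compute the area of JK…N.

Apply Gauss's area formula: 2A = Σ (x_i·y_{i+1} − x_{i+1}·y_i), indices taken mod 5.
Σ = (-207) + (-23.5) + (-293) + (-12) + (-67.5) = -603
Area = |Σ|/2 = 301.5.

301.5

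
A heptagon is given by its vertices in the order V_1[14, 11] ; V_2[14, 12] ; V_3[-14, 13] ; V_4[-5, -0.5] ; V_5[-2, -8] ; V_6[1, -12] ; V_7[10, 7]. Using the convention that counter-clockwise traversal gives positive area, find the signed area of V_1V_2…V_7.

323

V_1→V_2: (14)(12) − (14)(11) = 14
V_2→V_3: (14)(13) − (-14)(12) = 350
V_3→V_4: (-14)(-0.5) − (-5)(13) = 72
V_4→V_5: (-5)(-8) − (-2)(-0.5) = 39
V_5→V_6: (-2)(-12) − (1)(-8) = 32
V_6→V_7: (1)(7) − (10)(-12) = 127
V_7→V_1: (10)(11) − (14)(7) = 12
Σ = 646
Signed area = Σ/2 = 323 (positive ⇒ counter-clockwise traversal).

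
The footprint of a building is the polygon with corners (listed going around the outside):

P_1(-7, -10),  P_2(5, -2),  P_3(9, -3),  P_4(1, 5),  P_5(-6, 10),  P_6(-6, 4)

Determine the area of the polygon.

139.5

Apply the shoelace (surveyor's) formula: 2A = Σ (x_i·y_{i+1} − x_{i+1}·y_i), indices taken mod 6.
P_1→P_2: (-7)(-2) − (5)(-10) = 64
P_2→P_3: (5)(-3) − (9)(-2) = 3
P_3→P_4: (9)(5) − (1)(-3) = 48
P_4→P_5: (1)(10) − (-6)(5) = 40
P_5→P_6: (-6)(4) − (-6)(10) = 36
P_6→P_1: (-6)(-10) − (-7)(4) = 88
Σ = 279
Area = |Σ|/2 = 139.5.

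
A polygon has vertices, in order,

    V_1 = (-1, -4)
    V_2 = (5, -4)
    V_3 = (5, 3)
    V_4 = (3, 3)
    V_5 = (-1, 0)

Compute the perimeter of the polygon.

24

|V_1V_2| = √((6)² + (0)²) = √36 = 6
|V_2V_3| = √((0)² + (7)²) = √49 = 7
|V_3V_4| = √((-2)² + (0)²) = √4 = 2
|V_4V_5| = √((-4)² + (-3)²) = √25 = 5
|V_5V_1| = √((0)² + (-4)²) = √16 = 4
Perimeter = 6 + 7 + 2 + 5 + 4 = 24.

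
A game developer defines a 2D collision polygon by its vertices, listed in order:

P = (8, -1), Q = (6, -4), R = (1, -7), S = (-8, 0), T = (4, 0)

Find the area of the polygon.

Apply Gauss's area formula: 2A = Σ (x_i·y_{i+1} − x_{i+1}·y_i), indices taken mod 5.
P→Q: (8)(-4) − (6)(-1) = -26
Q→R: (6)(-7) − (1)(-4) = -38
R→S: (1)(0) − (-8)(-7) = -56
S→T: (-8)(0) − (4)(0) = 0
T→P: (4)(-1) − (8)(0) = -4
Σ = -124
Area = |Σ|/2 = 62.

62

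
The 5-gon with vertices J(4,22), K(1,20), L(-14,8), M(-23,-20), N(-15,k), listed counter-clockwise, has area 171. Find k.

The doubled signed area Σ (x_i y_{i+1} − x_{i+1} y_i) is linear in k.
With k=0 it equals 180; the coefficient of k is -27 (from the two edges through N).
So -27·k + 180 = 2·171 = 342 ⇒ k = -6.

-6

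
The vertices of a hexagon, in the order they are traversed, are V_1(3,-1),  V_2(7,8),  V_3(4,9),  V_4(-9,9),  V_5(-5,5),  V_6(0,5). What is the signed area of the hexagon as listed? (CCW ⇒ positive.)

69.5

Apply the surveyor's formula: 2A = Σ (x_i·y_{i+1} − x_{i+1}·y_i), indices taken mod 6.
V_1→V_2: (3)(8) − (7)(-1) = 31
V_2→V_3: (7)(9) − (4)(8) = 31
V_3→V_4: (4)(9) − (-9)(9) = 117
V_4→V_5: (-9)(5) − (-5)(9) = 0
V_5→V_6: (-5)(5) − (0)(5) = -25
V_6→V_1: (0)(-1) − (3)(5) = -15
Σ = 139
Signed area = Σ/2 = 69.5 (positive ⇒ counter-clockwise traversal).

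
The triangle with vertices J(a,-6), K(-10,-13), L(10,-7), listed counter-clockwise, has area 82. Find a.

-14

The doubled signed area Σ (x_i y_{i+1} − x_{i+1} y_i) is linear in a.
With a=0 it equals 80; the coefficient of a is -6 (from the two edges through J).
So -6·a + 80 = 2·82 = 164 ⇒ a = -14.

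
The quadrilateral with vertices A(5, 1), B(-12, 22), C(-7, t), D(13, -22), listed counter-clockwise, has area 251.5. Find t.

2

The doubled signed area Σ (x_i y_{i+1} − x_{i+1} y_i) is linear in t.
With t=0 it equals 553; the coefficient of t is -25 (from the two edges through C).
So -25·t + 553 = 2·251.5 = 503 ⇒ t = 2.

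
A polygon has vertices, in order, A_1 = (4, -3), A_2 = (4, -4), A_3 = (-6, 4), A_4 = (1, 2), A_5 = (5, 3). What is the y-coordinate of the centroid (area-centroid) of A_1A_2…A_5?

Apply the shoelace (surveyor's) formula. First the cross-terms c_i = x_i·y_{i+1} − x_{i+1}·y_i:
  -4, -8, -16, -7, -27  ⇒  2A = -62, A = -31.
Then Σ (y_i + y_{i+1})·c_i = -103, so ȳ = -103 / (6·(-31)) = 103/186.

103/186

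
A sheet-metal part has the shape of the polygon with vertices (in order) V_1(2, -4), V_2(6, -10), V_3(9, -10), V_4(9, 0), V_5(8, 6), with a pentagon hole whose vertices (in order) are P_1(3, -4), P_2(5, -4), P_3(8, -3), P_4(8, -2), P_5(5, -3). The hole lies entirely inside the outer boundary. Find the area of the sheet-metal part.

Outer boundary:
Apply the surveyor's formula: 2A = Σ (x_i·y_{i+1} − x_{i+1}·y_i), indices taken mod 5.
V_1→V_2: (2)(-10) − (6)(-4) = 4
V_2→V_3: (6)(-10) − (9)(-10) = 30
V_3→V_4: (9)(0) − (9)(-10) = 90
V_4→V_5: (9)(6) − (8)(0) = 54
V_5→V_1: (8)(-4) − (2)(6) = -44
Σ = 134
Area = |Σ|/2 = 67.
Hole:
Cross-terms: 8, 17, 8, -14, -11  ⇒  Σ = 8
Area = |Σ|/2 = 4.
Net area = 67 − 4 = 63.

63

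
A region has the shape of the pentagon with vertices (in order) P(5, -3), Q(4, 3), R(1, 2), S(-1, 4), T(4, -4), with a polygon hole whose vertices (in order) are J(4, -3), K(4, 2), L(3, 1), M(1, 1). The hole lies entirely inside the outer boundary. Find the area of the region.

10.5

Outer boundary:
Cross-terms: 27, 5, 6, -12, 8  ⇒  Σ = 34
Area = |Σ|/2 = 17.
Hole:
Apply Gauss's area formula: 2A = Σ (x_i·y_{i+1} − x_{i+1}·y_i), indices taken mod 4.
Cross-terms: 20, -2, 2, -7  ⇒  Σ = 13
Area = |Σ|/2 = 6.5.
Net area = 17 − 6.5 = 10.5.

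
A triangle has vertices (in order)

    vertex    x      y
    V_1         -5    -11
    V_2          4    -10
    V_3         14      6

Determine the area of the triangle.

Cross-terms: 94, 164, -124  ⇒  Σ = 134
Area = |Σ|/2 = 67.

67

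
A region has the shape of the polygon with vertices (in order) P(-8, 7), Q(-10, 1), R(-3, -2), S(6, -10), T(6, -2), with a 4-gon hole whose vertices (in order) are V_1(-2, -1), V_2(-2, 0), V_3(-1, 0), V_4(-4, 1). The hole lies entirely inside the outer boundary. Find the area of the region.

Outer boundary:
Apply the shoelace formula: 2A = Σ (x_i·y_{i+1} − x_{i+1}·y_i), indices taken mod 5.
Σ = (62) + (23) + (42) + (48) + (26) = 201
Area = |Σ|/2 = 100.5.
Hole:
Apply the surveyor's formula: 2A = Σ (x_i·y_{i+1} − x_{i+1}·y_i), indices taken mod 4.
Σ = (-2) + (0) + (-1) + (6) = 3
Area = |Σ|/2 = 1.5.
Net area = 100.5 − 1.5 = 99.

99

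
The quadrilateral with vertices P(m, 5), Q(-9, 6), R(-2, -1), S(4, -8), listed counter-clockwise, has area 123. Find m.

The doubled signed area Σ (x_i y_{i+1} − x_{i+1} y_i) is linear in m.
With m=0 it equals 106; the coefficient of m is 14 (from the two edges through P).
So 14·m + 106 = 2·123 = 246 ⇒ m = 10.

10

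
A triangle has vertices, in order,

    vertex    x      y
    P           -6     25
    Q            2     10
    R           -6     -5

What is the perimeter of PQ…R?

|PQ| = √((8)² + (-15)²) = √289 = 17
|QR| = √((-8)² + (-15)²) = √289 = 17
|RP| = √((0)² + (30)²) = √900 = 30
Perimeter = 17 + 17 + 30 = 64.

64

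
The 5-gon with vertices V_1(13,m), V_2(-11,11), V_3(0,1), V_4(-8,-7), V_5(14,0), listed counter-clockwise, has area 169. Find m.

4

Write out the shoelace sum; only the two edges meeting at V_1 involve m:
2·Area = [(14·m − 13·0) + (13·11 − (-11)·m)] + 95
       = 25·m + 238 = 338
⇒ m = 4.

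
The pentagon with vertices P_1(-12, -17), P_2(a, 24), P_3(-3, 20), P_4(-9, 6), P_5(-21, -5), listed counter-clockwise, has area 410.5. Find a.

11

Write out the shoelace sum; only the two edges meeting at P_2 involve a:
2·Area = [((-12)·24 − a·(-17)) + (a·20 − (-3)·24)] + 630
       = 37·a + 414 = 821
⇒ a = 11.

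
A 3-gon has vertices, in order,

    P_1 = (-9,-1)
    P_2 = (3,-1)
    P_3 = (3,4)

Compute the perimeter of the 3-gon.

|P_1P_2| = √((12)² + (0)²) = √144 = 12
|P_2P_3| = √((0)² + (5)²) = √25 = 5
|P_3P_1| = √((-12)² + (-5)²) = √169 = 13
Perimeter = 12 + 5 + 13 = 30.

30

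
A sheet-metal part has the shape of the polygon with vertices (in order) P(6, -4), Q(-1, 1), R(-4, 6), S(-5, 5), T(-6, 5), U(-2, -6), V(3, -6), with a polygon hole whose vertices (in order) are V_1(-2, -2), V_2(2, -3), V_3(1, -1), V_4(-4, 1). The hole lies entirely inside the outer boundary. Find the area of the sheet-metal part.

Outer boundary:
Σ = (2) + (-2) + (10) + (5) + (46) + (30) + (24) = 115
Area = |Σ|/2 = 57.5.
Hole:
Apply the shoelace (surveyor's) formula: 2A = Σ (x_i·y_{i+1} − x_{i+1}·y_i), indices taken mod 4.
Σ = (10) + (1) + (-3) + (10) = 18
Area = |Σ|/2 = 9.
Net area = 57.5 − 9 = 48.5.

48.5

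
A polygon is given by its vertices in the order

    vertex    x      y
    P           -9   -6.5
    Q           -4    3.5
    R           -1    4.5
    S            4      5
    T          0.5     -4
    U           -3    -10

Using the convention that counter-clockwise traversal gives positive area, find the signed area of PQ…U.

-100.5

Apply the shoelace (surveyor's) formula: 2A = Σ (x_i·y_{i+1} − x_{i+1}·y_i), indices taken mod 6.
Σ = (-57.5) + (-14.5) + (-23) + (-18.5) + (-17) + (-70.5) = -201
Signed area = Σ/2 = -100.5 (negative ⇒ clockwise traversal).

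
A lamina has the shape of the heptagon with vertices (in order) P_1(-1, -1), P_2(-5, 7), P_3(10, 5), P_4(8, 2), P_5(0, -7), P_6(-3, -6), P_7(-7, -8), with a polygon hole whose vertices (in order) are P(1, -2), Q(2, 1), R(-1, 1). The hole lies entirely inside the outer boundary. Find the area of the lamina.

Outer boundary:
Apply the shoelace (surveyor's) formula: 2A = Σ (x_i·y_{i+1} − x_{i+1}·y_i), indices taken mod 7.
Cross-terms: -12, -95, -20, -56, -21, -18, -1  ⇒  Σ = -223
Area = |Σ|/2 = 111.5.
Hole:
Σ = (5) + (3) + (1) = 9
Area = |Σ|/2 = 4.5.
Net area = 111.5 − 4.5 = 107.

107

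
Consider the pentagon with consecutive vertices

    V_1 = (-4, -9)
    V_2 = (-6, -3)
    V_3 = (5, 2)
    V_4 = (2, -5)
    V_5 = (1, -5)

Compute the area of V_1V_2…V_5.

51

Apply the shoelace (surveyor's) formula: 2A = Σ (x_i·y_{i+1} − x_{i+1}·y_i), indices taken mod 5.
Σ = (-42) + (3) + (-29) + (-5) + (-29) = -102
Area = |Σ|/2 = 51.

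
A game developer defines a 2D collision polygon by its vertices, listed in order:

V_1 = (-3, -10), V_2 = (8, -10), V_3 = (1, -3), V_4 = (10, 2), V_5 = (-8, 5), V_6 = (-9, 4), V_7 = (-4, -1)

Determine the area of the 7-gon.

Apply Gauss's area formula: 2A = Σ (x_i·y_{i+1} − x_{i+1}·y_i), indices taken mod 7.
Σ = (110) + (-14) + (32) + (66) + (13) + (25) + (37) = 269
Area = |Σ|/2 = 134.5.

134.5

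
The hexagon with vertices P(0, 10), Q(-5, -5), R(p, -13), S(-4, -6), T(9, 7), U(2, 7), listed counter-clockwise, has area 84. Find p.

Write out the shoelace sum; only the two edges meeting at R involve p:
2·Area = [((-5)·(-13) − p·(-5)) + (p·(-6) − (-4)·(-13))] + 145
       = -1·p + 158 = 168
⇒ p = -10.

-10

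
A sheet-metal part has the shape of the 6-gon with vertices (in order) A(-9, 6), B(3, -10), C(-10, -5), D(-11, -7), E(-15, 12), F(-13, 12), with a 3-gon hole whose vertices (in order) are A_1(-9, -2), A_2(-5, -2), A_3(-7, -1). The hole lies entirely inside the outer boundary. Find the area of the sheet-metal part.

Outer boundary:
Σ = (72) + (-115) + (15) + (-237) + (-24) + (30) = -259
Area = |Σ|/2 = 129.5.
Hole:
Apply the shoelace formula: 2A = Σ (x_i·y_{i+1} − x_{i+1}·y_i), indices taken mod 3.
Σ = (8) + (-9) + (5) = 4
Area = |Σ|/2 = 2.
Net area = 129.5 − 2 = 127.5.

127.5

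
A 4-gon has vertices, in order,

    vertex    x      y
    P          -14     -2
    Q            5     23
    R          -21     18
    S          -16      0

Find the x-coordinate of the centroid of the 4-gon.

-856/83

Apply the shoelace (surveyor's) formula. First the cross-terms c_i = x_i·y_{i+1} − x_{i+1}·y_i:
  -312, 573, 288, 32  ⇒  2A = 581, A = 290.5.
Then Σ (x_i + x_{i+1})·c_i = -17976, so x̄ = -17976 / (6·290.5) = -856/83.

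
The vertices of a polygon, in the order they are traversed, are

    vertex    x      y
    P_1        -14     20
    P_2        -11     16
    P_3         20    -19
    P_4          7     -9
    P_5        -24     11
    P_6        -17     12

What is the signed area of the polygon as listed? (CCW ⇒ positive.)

Cross-terms: -4, -111, -47, -139, -101, -172  ⇒  Σ = -574
Signed area = Σ/2 = -287 (negative ⇒ clockwise traversal).

-287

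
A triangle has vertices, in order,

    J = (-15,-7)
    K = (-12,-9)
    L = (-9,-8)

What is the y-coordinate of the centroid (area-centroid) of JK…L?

-8

Apply Gauss's area formula. First the cross-terms c_i = x_i·y_{i+1} − x_{i+1}·y_i:
  51, 15, -57  ⇒  2A = 9, A = 4.5.
Then Σ (y_i + y_{i+1})·c_i = -216, so ȳ = -216 / (6·4.5) = -8.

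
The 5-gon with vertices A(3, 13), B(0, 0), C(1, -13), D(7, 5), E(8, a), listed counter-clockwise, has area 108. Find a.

14

The doubled signed area Σ (x_i y_{i+1} − x_{i+1} y_i) is linear in a.
With a=0 it equals 160; the coefficient of a is 4 (from the two edges through E).
So 4·a + 160 = 2·108 = 216 ⇒ a = 14.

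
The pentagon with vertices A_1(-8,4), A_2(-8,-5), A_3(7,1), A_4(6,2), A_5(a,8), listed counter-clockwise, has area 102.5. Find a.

The doubled signed area Σ (x_i y_{i+1} − x_{i+1} y_i) is linear in a.
With a=0 it equals 219; the coefficient of a is 2 (from the two edges through A_5).
So 2·a + 219 = 2·102.5 = 205 ⇒ a = -7.

-7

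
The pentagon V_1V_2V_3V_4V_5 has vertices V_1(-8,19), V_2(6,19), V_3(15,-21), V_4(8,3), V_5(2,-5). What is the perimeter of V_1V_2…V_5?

116

|V_1V_2| = √((14)² + (0)²) = √196 = 14
|V_2V_3| = √((9)² + (-40)²) = √1681 = 41
|V_3V_4| = √((-7)² + (24)²) = √625 = 25
|V_4V_5| = √((-6)² + (-8)²) = √100 = 10
|V_5V_1| = √((-10)² + (24)²) = √676 = 26
Perimeter = 14 + 41 + 25 + 10 + 26 = 116.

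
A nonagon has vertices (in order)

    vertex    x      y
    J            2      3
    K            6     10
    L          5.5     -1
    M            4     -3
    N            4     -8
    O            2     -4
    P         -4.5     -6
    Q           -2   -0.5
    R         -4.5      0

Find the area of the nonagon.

Apply the shoelace formula: 2A = Σ (x_i·y_{i+1} − x_{i+1}·y_i), indices taken mod 9.
Σ = (2) + (-61) + (-12.5) + (-20) + (0) + (-30) + (-9.75) + (-2.25) + (-13.5) = -147
Area = |Σ|/2 = 73.5.

73.5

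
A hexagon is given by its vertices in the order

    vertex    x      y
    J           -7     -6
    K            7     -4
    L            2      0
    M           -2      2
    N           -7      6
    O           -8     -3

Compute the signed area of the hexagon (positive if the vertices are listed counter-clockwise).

Apply the shoelace (surveyor's) formula: 2A = Σ (x_i·y_{i+1} − x_{i+1}·y_i), indices taken mod 6.
Cross-terms: 70, 8, 4, 2, 69, 27  ⇒  Σ = 180
Signed area = Σ/2 = 90 (positive ⇒ counter-clockwise traversal).

90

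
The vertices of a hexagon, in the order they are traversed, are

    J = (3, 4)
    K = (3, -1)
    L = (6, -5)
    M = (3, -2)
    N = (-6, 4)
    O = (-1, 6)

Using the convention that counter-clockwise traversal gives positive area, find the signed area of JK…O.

-37.5

Σ = (-15) + (-9) + (3) + (0) + (-32) + (-22) = -75
Signed area = Σ/2 = -37.5 (negative ⇒ clockwise traversal).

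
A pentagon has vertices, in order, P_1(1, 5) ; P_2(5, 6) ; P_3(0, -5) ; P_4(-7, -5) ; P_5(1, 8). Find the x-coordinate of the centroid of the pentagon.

Apply Gauss's area formula. First the cross-terms c_i = x_i·y_{i+1} − x_{i+1}·y_i:
  -19, -25, -35, -51, -3  ⇒  2A = -133, A = -66.5.
Then Σ (x_i + x_{i+1})·c_i = 306, so x̄ = 306 / (6·(-66.5)) = -102/133.

-102/133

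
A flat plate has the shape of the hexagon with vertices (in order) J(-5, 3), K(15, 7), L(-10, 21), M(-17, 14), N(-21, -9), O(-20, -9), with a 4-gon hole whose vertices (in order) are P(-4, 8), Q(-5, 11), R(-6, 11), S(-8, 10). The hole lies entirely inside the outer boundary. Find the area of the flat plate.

431

Outer boundary:
Apply Gauss's area formula: 2A = Σ (x_i·y_{i+1} − x_{i+1}·y_i), indices taken mod 6.
Cross-terms: -80, 385, 217, 447, 9, -105  ⇒  Σ = 873
Area = |Σ|/2 = 436.5.
Hole:
Apply the shoelace formula: 2A = Σ (x_i·y_{i+1} − x_{i+1}·y_i), indices taken mod 4.
Σ = (-4) + (11) + (28) + (-24) = 11
Area = |Σ|/2 = 5.5.
Net area = 436.5 − 5.5 = 431.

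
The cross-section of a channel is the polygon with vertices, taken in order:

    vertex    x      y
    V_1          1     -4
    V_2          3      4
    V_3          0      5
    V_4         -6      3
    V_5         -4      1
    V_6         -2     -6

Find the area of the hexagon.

Cross-terms: 16, 15, 30, 6, 26, 14  ⇒  Σ = 107
Area = |Σ|/2 = 53.5.

53.5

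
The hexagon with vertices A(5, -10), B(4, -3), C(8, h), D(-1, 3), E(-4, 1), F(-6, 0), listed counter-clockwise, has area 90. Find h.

The doubled signed area Σ (x_i y_{i+1} − x_{i+1} y_i) is linear in h.
With h=0 it equals 150; the coefficient of h is 5 (from the two edges through C).
So 5·h + 150 = 2·90 = 180 ⇒ h = 6.

6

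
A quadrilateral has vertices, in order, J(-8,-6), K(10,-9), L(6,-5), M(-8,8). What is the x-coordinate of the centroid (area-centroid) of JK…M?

-185/96

Apply Gauss's area formula. First the cross-terms c_i = x_i·y_{i+1} − x_{i+1}·y_i:
  132, 4, 8, 112  ⇒  2A = 256, A = 128.
Then Σ (x_i + x_{i+1})·c_i = -1480, so x̄ = -1480 / (6·128) = -185/96.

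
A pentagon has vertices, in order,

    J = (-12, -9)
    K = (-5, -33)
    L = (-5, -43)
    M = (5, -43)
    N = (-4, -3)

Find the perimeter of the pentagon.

96

|JK| = √((7)² + (-24)²) = √625 = 25
|KL| = √((0)² + (-10)²) = √100 = 10
|LM| = √((10)² + (0)²) = √100 = 10
|MN| = √((-9)² + (40)²) = √1681 = 41
|NJ| = √((-8)² + (-6)²) = √100 = 10
Perimeter = 25 + 10 + 10 + 41 + 10 = 96.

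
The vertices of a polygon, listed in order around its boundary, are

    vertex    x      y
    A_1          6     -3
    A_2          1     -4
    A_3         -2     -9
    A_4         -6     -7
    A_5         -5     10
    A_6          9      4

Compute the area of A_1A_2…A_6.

A_1→A_2: (6)(-4) − (1)(-3) = -21
A_2→A_3: (1)(-9) − (-2)(-4) = -17
A_3→A_4: (-2)(-7) − (-6)(-9) = -40
A_4→A_5: (-6)(10) − (-5)(-7) = -95
A_5→A_6: (-5)(4) − (9)(10) = -110
A_6→A_1: (9)(-3) − (6)(4) = -51
Σ = -334
Area = |Σ|/2 = 167.

167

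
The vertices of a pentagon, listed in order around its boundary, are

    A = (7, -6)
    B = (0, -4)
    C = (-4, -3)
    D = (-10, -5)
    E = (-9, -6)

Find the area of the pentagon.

28.5

Apply the shoelace (surveyor's) formula: 2A = Σ (x_i·y_{i+1} − x_{i+1}·y_i), indices taken mod 5.
Cross-terms: -28, -16, -10, 15, 96  ⇒  Σ = 57
Area = |Σ|/2 = 28.5.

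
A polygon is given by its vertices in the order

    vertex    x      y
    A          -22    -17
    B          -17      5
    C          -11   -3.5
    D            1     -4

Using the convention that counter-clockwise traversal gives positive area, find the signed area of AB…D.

-171

Apply the surveyor's formula: 2A = Σ (x_i·y_{i+1} − x_{i+1}·y_i), indices taken mod 4.
Cross-terms: -399, 114.5, 47.5, -105  ⇒  Σ = -342
Signed area = Σ/2 = -171 (negative ⇒ clockwise traversal).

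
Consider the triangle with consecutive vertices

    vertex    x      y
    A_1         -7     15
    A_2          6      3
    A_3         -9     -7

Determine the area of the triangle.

Apply Gauss's area formula: 2A = Σ (x_i·y_{i+1} − x_{i+1}·y_i), indices taken mod 3.
Σ = (-111) + (-15) + (-184) = -310
Area = |Σ|/2 = 155.

155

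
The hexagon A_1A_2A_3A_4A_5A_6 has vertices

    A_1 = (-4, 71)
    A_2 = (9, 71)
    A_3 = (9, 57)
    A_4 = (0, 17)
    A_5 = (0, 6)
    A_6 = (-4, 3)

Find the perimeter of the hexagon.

152

|A_1A_2| = √((13)² + (0)²) = √169 = 13
|A_2A_3| = √((0)² + (-14)²) = √196 = 14
|A_3A_4| = √((-9)² + (-40)²) = √1681 = 41
|A_4A_5| = √((0)² + (-11)²) = √121 = 11
|A_5A_6| = √((-4)² + (-3)²) = √25 = 5
|A_6A_1| = √((0)² + (68)²) = √4624 = 68
Perimeter = 13 + 14 + 41 + 11 + 5 + 68 = 152.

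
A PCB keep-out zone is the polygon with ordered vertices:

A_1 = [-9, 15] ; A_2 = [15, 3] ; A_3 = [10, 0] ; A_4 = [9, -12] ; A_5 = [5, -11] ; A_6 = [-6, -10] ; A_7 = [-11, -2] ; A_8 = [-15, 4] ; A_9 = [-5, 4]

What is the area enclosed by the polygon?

Apply the shoelace (surveyor's) formula: 2A = Σ (x_i·y_{i+1} − x_{i+1}·y_i), indices taken mod 9.
Σ = (-252) + (-30) + (-120) + (-39) + (-116) + (-98) + (-74) + (-40) + (-39) = -808
Area = |Σ|/2 = 404.

404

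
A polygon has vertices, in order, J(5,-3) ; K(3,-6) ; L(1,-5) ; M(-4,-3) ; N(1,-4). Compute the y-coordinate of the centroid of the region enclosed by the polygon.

Apply Gauss's area formula. First the cross-terms c_i = x_i·y_{i+1} − x_{i+1}·y_i:
  -21, -9, -23, 19, 17  ⇒  2A = -17, A = -8.5.
Then Σ (y_i + y_{i+1})·c_i = 220, so ȳ = 220 / (6·(-8.5)) = -220/51.

-220/51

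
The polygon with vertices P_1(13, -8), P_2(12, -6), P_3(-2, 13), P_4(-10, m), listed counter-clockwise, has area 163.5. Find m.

The doubled signed area Σ (x_i y_{i+1} − x_{i+1} y_i) is linear in m.
With m=0 it equals 372; the coefficient of m is -15 (from the two edges through P_4).
So -15·m + 372 = 2·163.5 = 327 ⇒ m = 3.

3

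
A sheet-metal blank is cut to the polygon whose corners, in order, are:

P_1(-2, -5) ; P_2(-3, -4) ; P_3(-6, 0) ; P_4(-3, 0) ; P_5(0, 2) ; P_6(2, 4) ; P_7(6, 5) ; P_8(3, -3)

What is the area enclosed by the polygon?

54.5

Apply the surveyor's formula: 2A = Σ (x_i·y_{i+1} − x_{i+1}·y_i), indices taken mod 8.
Cross-terms: -7, -24, 0, -6, -4, -14, -33, -21  ⇒  Σ = -109
Area = |Σ|/2 = 54.5.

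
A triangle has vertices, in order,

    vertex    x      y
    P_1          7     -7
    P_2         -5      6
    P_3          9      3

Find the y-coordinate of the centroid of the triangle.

Apply the shoelace (surveyor's) formula. First the cross-terms c_i = x_i·y_{i+1} − x_{i+1}·y_i:
  7, -69, -84  ⇒  2A = -146, A = -73.
Then Σ (y_i + y_{i+1})·c_i = -292, so ȳ = -292 / (6·(-73)) = 2/3.

2/3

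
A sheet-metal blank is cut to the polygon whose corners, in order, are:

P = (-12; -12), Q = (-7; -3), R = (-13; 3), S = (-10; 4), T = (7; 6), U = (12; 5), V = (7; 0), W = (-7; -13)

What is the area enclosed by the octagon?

226.5

Apply the surveyor's formula: 2A = Σ (x_i·y_{i+1} − x_{i+1}·y_i), indices taken mod 8.
Σ = (-48) + (-60) + (-22) + (-88) + (-37) + (-35) + (-91) + (-72) = -453
Area = |Σ|/2 = 226.5.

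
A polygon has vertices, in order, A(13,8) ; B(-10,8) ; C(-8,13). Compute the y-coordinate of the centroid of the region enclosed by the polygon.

Apply the surveyor's formula. First the cross-terms c_i = x_i·y_{i+1} − x_{i+1}·y_i:
  184, -66, -233  ⇒  2A = -115, A = -57.5.
Then Σ (y_i + y_{i+1})·c_i = -3335, so ȳ = -3335 / (6·(-57.5)) = 29/3.

29/3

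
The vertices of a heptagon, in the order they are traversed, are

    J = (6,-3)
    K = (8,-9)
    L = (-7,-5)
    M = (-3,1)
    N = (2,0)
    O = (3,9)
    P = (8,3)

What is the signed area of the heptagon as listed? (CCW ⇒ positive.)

-122

Apply Gauss's area formula: 2A = Σ (x_i·y_{i+1} − x_{i+1}·y_i), indices taken mod 7.
J→K: (6)(-9) − (8)(-3) = -30
K→L: (8)(-5) − (-7)(-9) = -103
L→M: (-7)(1) − (-3)(-5) = -22
M→N: (-3)(0) − (2)(1) = -2
N→O: (2)(9) − (3)(0) = 18
O→P: (3)(3) − (8)(9) = -63
P→J: (8)(-3) − (6)(3) = -42
Σ = -244
Signed area = Σ/2 = -122 (negative ⇒ clockwise traversal).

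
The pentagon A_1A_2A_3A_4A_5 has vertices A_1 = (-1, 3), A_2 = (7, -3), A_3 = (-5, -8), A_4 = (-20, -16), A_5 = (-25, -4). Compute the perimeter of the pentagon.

78

|A_1A_2| = √((8)² + (-6)²) = √100 = 10
|A_2A_3| = √((-12)² + (-5)²) = √169 = 13
|A_3A_4| = √((-15)² + (-8)²) = √289 = 17
|A_4A_5| = √((-5)² + (12)²) = √169 = 13
|A_5A_1| = √((24)² + (7)²) = √625 = 25
Perimeter = 10 + 13 + 17 + 13 + 25 = 78.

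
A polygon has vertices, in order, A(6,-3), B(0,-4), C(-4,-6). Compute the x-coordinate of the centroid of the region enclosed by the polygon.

2/3

Apply the shoelace (surveyor's) formula. First the cross-terms c_i = x_i·y_{i+1} − x_{i+1}·y_i:
  -24, -16, 48  ⇒  2A = 8, A = 4.
Then Σ (x_i + x_{i+1})·c_i = 16, so x̄ = 16 / (6·4) = 2/3.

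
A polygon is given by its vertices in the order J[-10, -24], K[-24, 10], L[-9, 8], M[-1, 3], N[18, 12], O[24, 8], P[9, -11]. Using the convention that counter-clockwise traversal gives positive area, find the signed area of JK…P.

-834.5

Apply the shoelace formula: 2A = Σ (x_i·y_{i+1} − x_{i+1}·y_i), indices taken mod 7.
Cross-terms: -676, -102, -19, -66, -144, -336, -326  ⇒  Σ = -1669
Signed area = Σ/2 = -834.5 (negative ⇒ clockwise traversal).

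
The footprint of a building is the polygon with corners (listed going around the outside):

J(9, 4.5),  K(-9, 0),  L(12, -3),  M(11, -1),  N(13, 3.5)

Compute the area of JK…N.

Apply the surveyor's formula: 2A = Σ (x_i·y_{i+1} − x_{i+1}·y_i), indices taken mod 5.
Cross-terms: 40.5, 27, 21, 51.5, 27  ⇒  Σ = 167
Area = |Σ|/2 = 83.5.

83.5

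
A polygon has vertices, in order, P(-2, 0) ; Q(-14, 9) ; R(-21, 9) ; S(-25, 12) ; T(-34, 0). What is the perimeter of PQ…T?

|PQ| = √((-12)² + (9)²) = √225 = 15
|QR| = √((-7)² + (0)²) = √49 = 7
|RS| = √((-4)² + (3)²) = √25 = 5
|ST| = √((-9)² + (-12)²) = √225 = 15
|TP| = √((32)² + (0)²) = √1024 = 32
Perimeter = 15 + 7 + 5 + 15 + 32 = 74.

74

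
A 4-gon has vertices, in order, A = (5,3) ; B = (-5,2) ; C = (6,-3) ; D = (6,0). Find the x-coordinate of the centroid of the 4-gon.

2.171875

Apply the shoelace (surveyor's) formula. First the cross-terms c_i = x_i·y_{i+1} − x_{i+1}·y_i:
  25, 3, 18, 18  ⇒  2A = 64, A = 32.
Then Σ (x_i + x_{i+1})·c_i = 417, so x̄ = 417 / (6·32) = 2.171875.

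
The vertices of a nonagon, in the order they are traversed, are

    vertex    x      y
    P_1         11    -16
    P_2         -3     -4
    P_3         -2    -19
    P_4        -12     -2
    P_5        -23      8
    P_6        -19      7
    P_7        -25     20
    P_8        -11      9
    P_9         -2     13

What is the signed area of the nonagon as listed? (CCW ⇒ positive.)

-432

Apply Gauss's area formula: 2A = Σ (x_i·y_{i+1} − x_{i+1}·y_i), indices taken mod 9.
P_1→P_2: (11)(-4) − (-3)(-16) = -92
P_2→P_3: (-3)(-19) − (-2)(-4) = 49
P_3→P_4: (-2)(-2) − (-12)(-19) = -224
P_4→P_5: (-12)(8) − (-23)(-2) = -142
P_5→P_6: (-23)(7) − (-19)(8) = -9
P_6→P_7: (-19)(20) − (-25)(7) = -205
P_7→P_8: (-25)(9) − (-11)(20) = -5
P_8→P_9: (-11)(13) − (-2)(9) = -125
P_9→P_1: (-2)(-16) − (11)(13) = -111
Σ = -864
Signed area = Σ/2 = -432 (negative ⇒ clockwise traversal).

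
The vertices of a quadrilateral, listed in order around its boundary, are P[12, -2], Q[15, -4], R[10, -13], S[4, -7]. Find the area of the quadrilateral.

Cross-terms: -18, -155, -18, 76  ⇒  Σ = -115
Area = |Σ|/2 = 57.5.

57.5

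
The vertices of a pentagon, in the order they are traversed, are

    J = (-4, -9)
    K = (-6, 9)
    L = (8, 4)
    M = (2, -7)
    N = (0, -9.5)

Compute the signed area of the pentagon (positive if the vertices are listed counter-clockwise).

Apply Gauss's area formula: 2A = Σ (x_i·y_{i+1} − x_{i+1}·y_i), indices taken mod 5.
Cross-terms: -90, -96, -64, -19, -38  ⇒  Σ = -307
Signed area = Σ/2 = -153.5 (negative ⇒ clockwise traversal).

-153.5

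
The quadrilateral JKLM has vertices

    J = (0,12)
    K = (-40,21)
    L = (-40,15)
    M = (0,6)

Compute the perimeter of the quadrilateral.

94

|JK| = √((-40)² + (9)²) = √1681 = 41
|KL| = √((0)² + (-6)²) = √36 = 6
|LM| = √((40)² + (-9)²) = √1681 = 41
|MJ| = √((0)² + (6)²) = √36 = 6
Perimeter = 41 + 6 + 41 + 6 = 94.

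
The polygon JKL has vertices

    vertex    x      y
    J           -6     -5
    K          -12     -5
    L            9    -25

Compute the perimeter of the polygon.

|JK| = √((-6)² + (0)²) = √36 = 6
|KL| = √((21)² + (-20)²) = √841 = 29
|LJ| = √((-15)² + (20)²) = √625 = 25
Perimeter = 6 + 29 + 25 = 60.

60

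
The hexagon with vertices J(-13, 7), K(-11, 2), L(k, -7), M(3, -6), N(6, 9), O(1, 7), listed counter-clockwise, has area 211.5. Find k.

-10

Write out the shoelace sum; only the two edges meeting at L involve k:
2·Area = [((-11)·(-7) − k·2) + (k·(-6) − 3·(-7))] + 245
       = -8·k + 343 = 423
⇒ k = -10.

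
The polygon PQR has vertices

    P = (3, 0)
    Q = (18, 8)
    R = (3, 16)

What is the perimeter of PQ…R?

50

|PQ| = √((15)² + (8)²) = √289 = 17
|QR| = √((-15)² + (8)²) = √289 = 17
|RP| = √((0)² + (-16)²) = √256 = 16
Perimeter = 17 + 17 + 16 = 50.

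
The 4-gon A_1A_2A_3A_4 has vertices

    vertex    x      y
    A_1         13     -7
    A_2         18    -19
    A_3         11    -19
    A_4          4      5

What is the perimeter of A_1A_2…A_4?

|A_1A_2| = √((5)² + (-12)²) = √169 = 13
|A_2A_3| = √((-7)² + (0)²) = √49 = 7
|A_3A_4| = √((-7)² + (24)²) = √625 = 25
|A_4A_1| = √((9)² + (-12)²) = √225 = 15
Perimeter = 13 + 7 + 25 + 15 = 60.

60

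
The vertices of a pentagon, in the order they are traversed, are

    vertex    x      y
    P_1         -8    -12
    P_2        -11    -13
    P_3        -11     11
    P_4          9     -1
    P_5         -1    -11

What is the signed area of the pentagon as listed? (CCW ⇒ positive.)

Apply the surveyor's formula: 2A = Σ (x_i·y_{i+1} − x_{i+1}·y_i), indices taken mod 5.
P_1→P_2: (-8)(-13) − (-11)(-12) = -28
P_2→P_3: (-11)(11) − (-11)(-13) = -264
P_3→P_4: (-11)(-1) − (9)(11) = -88
P_4→P_5: (9)(-11) − (-1)(-1) = -100
P_5→P_1: (-1)(-12) − (-8)(-11) = -76
Σ = -556
Signed area = Σ/2 = -278 (negative ⇒ clockwise traversal).

-278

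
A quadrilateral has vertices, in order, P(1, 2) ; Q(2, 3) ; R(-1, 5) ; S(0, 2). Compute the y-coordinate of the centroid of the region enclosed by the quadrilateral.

77/24

Apply the shoelace (surveyor's) formula. First the cross-terms c_i = x_i·y_{i+1} − x_{i+1}·y_i:
  -1, 13, -2, -2  ⇒  2A = 8, A = 4.
Then Σ (y_i + y_{i+1})·c_i = 77, so ȳ = 77 / (6·4) = 77/24.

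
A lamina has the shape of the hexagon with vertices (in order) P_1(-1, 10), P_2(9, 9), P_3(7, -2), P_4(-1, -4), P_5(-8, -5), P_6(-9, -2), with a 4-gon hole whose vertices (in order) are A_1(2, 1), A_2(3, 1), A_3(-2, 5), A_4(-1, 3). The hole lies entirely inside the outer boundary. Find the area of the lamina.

175

Outer boundary:
Apply the shoelace formula: 2A = Σ (x_i·y_{i+1} − x_{i+1}·y_i), indices taken mod 6.
P_1→P_2: (-1)(9) − (9)(10) = -99
P_2→P_3: (9)(-2) − (7)(9) = -81
P_3→P_4: (7)(-4) − (-1)(-2) = -30
P_4→P_5: (-1)(-5) − (-8)(-4) = -27
P_5→P_6: (-8)(-2) − (-9)(-5) = -29
P_6→P_1: (-9)(10) − (-1)(-2) = -92
Σ = -358
Area = |Σ|/2 = 179.
Hole:
Apply the shoelace (surveyor's) formula: 2A = Σ (x_i·y_{i+1} − x_{i+1}·y_i), indices taken mod 4.
Σ = (-1) + (17) + (-1) + (-7) = 8
Area = |Σ|/2 = 4.
Net area = 179 − 4 = 175.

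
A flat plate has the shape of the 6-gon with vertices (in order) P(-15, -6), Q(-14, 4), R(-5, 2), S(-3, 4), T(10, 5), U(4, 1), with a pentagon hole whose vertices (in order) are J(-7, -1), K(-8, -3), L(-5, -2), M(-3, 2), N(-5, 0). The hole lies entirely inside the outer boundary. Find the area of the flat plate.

Outer boundary:
Apply the surveyor's formula: 2A = Σ (x_i·y_{i+1} − x_{i+1}·y_i), indices taken mod 6.
P→Q: (-15)(4) − (-14)(-6) = -144
Q→R: (-14)(2) − (-5)(4) = -8
R→S: (-5)(4) − (-3)(2) = -14
S→T: (-3)(5) − (10)(4) = -55
T→U: (10)(1) − (4)(5) = -10
U→P: (4)(-6) − (-15)(1) = -9
Σ = -240
Area = |Σ|/2 = 120.
Hole:
Σ = (13) + (1) + (-16) + (10) + (5) = 13
Area = |Σ|/2 = 6.5.
Net area = 120 − 6.5 = 113.5.

113.5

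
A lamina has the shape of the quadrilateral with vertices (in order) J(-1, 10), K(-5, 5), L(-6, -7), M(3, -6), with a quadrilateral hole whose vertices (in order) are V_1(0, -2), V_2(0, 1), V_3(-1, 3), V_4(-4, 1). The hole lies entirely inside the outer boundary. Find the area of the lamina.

Outer boundary:
J→K: (-1)(5) − (-5)(10) = 45
K→L: (-5)(-7) − (-6)(5) = 65
L→M: (-6)(-6) − (3)(-7) = 57
M→J: (3)(10) − (-1)(-6) = 24
Σ = 191
Area = |Σ|/2 = 95.5.
Hole:
Σ = (0) + (1) + (11) + (8) = 20
Area = |Σ|/2 = 10.
Net area = 95.5 − 10 = 85.5.

85.5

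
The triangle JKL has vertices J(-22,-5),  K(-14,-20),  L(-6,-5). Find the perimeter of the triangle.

50

|JK| = √((8)² + (-15)²) = √289 = 17
|KL| = √((8)² + (15)²) = √289 = 17
|LJ| = √((-16)² + (0)²) = √256 = 16
Perimeter = 17 + 17 + 16 = 50.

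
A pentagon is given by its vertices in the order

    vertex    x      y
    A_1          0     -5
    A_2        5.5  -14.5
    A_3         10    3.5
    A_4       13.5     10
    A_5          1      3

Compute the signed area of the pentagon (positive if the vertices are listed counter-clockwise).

Apply Gauss's area formula: 2A = Σ (x_i·y_{i+1} − x_{i+1}·y_i), indices taken mod 5.
Σ = (27.5) + (164.25) + (52.75) + (30.5) + (-5) = 270
Signed area = Σ/2 = 135 (positive ⇒ counter-clockwise traversal).

135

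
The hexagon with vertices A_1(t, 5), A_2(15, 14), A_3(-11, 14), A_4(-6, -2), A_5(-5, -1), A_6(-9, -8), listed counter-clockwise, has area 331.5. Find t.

Write out the shoelace sum; only the two edges meeting at A_1 involve t:
2·Area = [((-9)·5 − t·(-8)) + (t·14 − 15·5)] + 497
       = 22·t + 377 = 663
⇒ t = 13.

13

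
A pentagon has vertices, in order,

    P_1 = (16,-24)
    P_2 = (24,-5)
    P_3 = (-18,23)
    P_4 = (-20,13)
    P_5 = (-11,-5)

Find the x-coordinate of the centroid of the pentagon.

Apply the surveyor's formula. First the cross-terms c_i = x_i·y_{i+1} − x_{i+1}·y_i:
  496, 462, 226, 243, 344  ⇒  2A = 1771, A = 885.5.
Then Σ (x_i + x_{i+1})·c_i = 8211, so x̄ = 8211 / (6·885.5) = 17/11.

17/11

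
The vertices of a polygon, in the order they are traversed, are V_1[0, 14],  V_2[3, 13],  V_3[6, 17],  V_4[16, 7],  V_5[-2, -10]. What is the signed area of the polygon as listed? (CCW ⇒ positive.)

Apply the surveyor's formula: 2A = Σ (x_i·y_{i+1} − x_{i+1}·y_i), indices taken mod 5.
Σ = (-42) + (-27) + (-230) + (-146) + (-28) = -473
Signed area = Σ/2 = -236.5 (negative ⇒ clockwise traversal).

-236.5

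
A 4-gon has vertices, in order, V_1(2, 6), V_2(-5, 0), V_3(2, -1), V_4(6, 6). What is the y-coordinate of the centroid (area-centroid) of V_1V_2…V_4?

79/33

Apply the shoelace formula. First the cross-terms c_i = x_i·y_{i+1} − x_{i+1}·y_i:
  30, 5, 18, 24  ⇒  2A = 77, A = 38.5.
Then Σ (y_i + y_{i+1})·c_i = 553, so ȳ = 553 / (6·38.5) = 79/33.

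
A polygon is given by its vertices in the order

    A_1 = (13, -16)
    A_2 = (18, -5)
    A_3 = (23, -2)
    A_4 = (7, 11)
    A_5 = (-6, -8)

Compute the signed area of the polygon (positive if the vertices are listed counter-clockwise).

389.5

Σ = (223) + (79) + (267) + (10) + (200) = 779
Signed area = Σ/2 = 389.5 (positive ⇒ counter-clockwise traversal).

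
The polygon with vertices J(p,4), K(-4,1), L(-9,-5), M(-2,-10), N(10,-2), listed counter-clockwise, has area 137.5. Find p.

2

The doubled signed area Σ (x_i y_{i+1} − x_{i+1} y_i) is linear in p.
With p=0 it equals 269; the coefficient of p is 3 (from the two edges through J).
So 3·p + 269 = 2·137.5 = 275 ⇒ p = 2.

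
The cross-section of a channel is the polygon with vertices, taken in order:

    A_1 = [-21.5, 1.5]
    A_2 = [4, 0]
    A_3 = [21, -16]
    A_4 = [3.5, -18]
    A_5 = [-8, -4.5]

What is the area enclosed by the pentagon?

330.25

Apply the shoelace (surveyor's) formula: 2A = Σ (x_i·y_{i+1} − x_{i+1}·y_i), indices taken mod 5.
Σ = (-6) + (-64) + (-322) + (-159.75) + (-108.75) = -660.5
Area = |Σ|/2 = 330.25.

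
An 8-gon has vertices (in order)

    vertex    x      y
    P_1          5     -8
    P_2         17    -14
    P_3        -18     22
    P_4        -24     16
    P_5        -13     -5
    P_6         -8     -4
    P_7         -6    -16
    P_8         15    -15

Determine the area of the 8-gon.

Apply the surveyor's formula: 2A = Σ (x_i·y_{i+1} − x_{i+1}·y_i), indices taken mod 8.
Σ = (66) + (122) + (240) + (328) + (12) + (104) + (330) + (-45) = 1157
Area = |Σ|/2 = 578.5.

578.5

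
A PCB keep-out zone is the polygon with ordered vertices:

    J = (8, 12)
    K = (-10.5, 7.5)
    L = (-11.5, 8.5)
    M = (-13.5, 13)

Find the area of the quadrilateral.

Cross-terms: 186, -3, -34.75, -266  ⇒  Σ = -117.75
Area = |Σ|/2 = 58.875.

58.875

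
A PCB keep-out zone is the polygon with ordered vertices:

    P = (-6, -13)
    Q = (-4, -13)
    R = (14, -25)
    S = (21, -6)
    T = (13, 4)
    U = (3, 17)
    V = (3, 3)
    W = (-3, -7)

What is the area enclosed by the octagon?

531.5

P→Q: (-6)(-13) − (-4)(-13) = 26
Q→R: (-4)(-25) − (14)(-13) = 282
R→S: (14)(-6) − (21)(-25) = 441
S→T: (21)(4) − (13)(-6) = 162
T→U: (13)(17) − (3)(4) = 209
U→V: (3)(3) − (3)(17) = -42
V→W: (3)(-7) − (-3)(3) = -12
W→P: (-3)(-13) − (-6)(-7) = -3
Σ = 1063
Area = |Σ|/2 = 531.5.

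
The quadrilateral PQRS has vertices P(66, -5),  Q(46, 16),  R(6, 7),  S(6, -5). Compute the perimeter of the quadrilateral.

|PQ| = √((-20)² + (21)²) = √841 = 29
|QR| = √((-40)² + (-9)²) = √1681 = 41
|RS| = √((0)² + (-12)²) = √144 = 12
|SP| = √((60)² + (0)²) = √3600 = 60
Perimeter = 29 + 41 + 12 + 60 = 142.

142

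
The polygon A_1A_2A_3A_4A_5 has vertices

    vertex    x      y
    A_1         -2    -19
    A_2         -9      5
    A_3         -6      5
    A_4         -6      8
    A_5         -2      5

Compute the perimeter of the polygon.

|A_1A_2| = √((-7)² + (24)²) = √625 = 25
|A_2A_3| = √((3)² + (0)²) = √9 = 3
|A_3A_4| = √((0)² + (3)²) = √9 = 3
|A_4A_5| = √((4)² + (-3)²) = √25 = 5
|A_5A_1| = √((0)² + (-24)²) = √576 = 24
Perimeter = 25 + 3 + 3 + 5 + 24 = 60.

60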